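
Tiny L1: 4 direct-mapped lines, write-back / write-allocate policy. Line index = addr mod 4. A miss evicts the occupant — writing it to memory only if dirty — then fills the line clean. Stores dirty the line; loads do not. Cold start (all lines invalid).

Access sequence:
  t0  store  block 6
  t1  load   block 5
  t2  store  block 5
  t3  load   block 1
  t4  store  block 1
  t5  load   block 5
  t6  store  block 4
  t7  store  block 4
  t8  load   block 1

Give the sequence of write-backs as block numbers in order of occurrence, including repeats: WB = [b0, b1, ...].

WB = [5, 1]

0: W B6 → L2 miss [D]
1: R B5 → L1 miss [-]
2: W B5 → L1 hit [D]
3: R B1 → L1 miss wb→B5 [-]
4: W B1 → L1 hit [D]
5: R B5 → L1 miss wb→B1 [-]
6: W B4 → L0 miss [D]
7: W B4 → L0 hit [D]
8: R B1 → L1 miss [-]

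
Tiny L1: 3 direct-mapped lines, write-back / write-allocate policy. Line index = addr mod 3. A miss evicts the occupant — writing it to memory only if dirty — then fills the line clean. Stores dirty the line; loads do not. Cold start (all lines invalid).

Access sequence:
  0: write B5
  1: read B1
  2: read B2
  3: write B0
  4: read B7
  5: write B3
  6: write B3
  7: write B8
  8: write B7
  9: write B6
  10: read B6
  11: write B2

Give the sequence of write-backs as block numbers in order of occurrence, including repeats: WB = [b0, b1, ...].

0: W B5 → L2 miss [D]
1: R B1 → L1 miss [-]
2: R B2 → L2 miss wb→B5 [-]
3: W B0 → L0 miss [D]
4: R B7 → L1 miss [-]
5: W B3 → L0 miss wb→B0 [D]
6: W B3 → L0 hit [D]
7: W B8 → L2 miss [D]
8: W B7 → L1 hit [D]
9: W B6 → L0 miss wb→B3 [D]
10: R B6 → L0 hit [D]
11: W B2 → L2 miss wb→B8 [D]

WB = [5, 0, 3, 8]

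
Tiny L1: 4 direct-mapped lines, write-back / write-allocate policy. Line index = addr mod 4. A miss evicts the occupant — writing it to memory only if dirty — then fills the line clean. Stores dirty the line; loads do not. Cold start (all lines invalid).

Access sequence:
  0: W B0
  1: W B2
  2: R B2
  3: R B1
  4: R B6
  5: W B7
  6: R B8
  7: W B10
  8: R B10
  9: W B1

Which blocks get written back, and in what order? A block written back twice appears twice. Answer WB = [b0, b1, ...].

0: W B0 -> L0 miss  d=D]
1: W B2 -> L2 miss  d=D]
2: R B2 -> L2 hit  d=D]
3: R B1 -> L1 miss  d=-]
4: R B6 -> L2 miss wb->B2  d=-]
5: W B7 -> L3 miss  d=D]
6: R B8 -> L0 miss wb->B0  d=-]
7: W B10 -> L2 miss  d=D]
8: R B10 -> L2 hit  d=D]
9: W B1 -> L1 hit  d=D]

WB = [2, 0]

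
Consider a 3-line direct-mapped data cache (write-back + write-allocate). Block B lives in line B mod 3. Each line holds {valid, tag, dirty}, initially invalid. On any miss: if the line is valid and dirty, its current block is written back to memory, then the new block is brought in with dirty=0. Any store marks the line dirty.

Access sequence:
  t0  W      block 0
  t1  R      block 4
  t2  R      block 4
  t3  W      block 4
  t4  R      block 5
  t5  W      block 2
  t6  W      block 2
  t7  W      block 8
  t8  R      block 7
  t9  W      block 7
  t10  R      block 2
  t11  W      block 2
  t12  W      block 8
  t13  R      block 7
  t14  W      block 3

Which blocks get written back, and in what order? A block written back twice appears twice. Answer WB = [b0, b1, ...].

WB = [2, 4, 8, 2, 0]

0: W B0 -> L0 miss  d=D]
1: R B4 -> L1 miss  d=-]
2: R B4 -> L1 hit  d=-]
3: W B4 -> L1 hit  d=D]
4: R B5 -> L2 miss  d=-]
5: W B2 -> L2 miss  d=D]
6: W B2 -> L2 hit  d=D]
7: W B8 -> L2 miss wb->B2  d=D]
8: R B7 -> L1 miss wb->B4  d=-]
9: W B7 -> L1 hit  d=D]
10: R B2 -> L2 miss wb->B8  d=-]
11: W B2 -> L2 hit  d=D]
12: W B8 -> L2 miss wb->B2  d=D]
13: R B7 -> L1 hit  d=D]
14: W B3 -> L0 miss wb->B0  d=D]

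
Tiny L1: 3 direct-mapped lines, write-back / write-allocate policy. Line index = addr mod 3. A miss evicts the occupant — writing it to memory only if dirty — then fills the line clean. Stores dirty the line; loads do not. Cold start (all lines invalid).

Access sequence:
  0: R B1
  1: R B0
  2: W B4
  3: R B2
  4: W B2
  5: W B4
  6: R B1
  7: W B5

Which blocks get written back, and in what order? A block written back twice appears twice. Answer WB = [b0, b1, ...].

0: R B1 → L1 miss [-]
1: R B0 → L0 miss [-]
2: W B4 → L1 miss [D]
3: R B2 → L2 miss [-]
4: W B2 → L2 hit [D]
5: W B4 → L1 hit [D]
6: R B1 → L1 miss wb→B4 [-]
7: W B5 → L2 miss wb→B2 [D]

WB = [4, 2]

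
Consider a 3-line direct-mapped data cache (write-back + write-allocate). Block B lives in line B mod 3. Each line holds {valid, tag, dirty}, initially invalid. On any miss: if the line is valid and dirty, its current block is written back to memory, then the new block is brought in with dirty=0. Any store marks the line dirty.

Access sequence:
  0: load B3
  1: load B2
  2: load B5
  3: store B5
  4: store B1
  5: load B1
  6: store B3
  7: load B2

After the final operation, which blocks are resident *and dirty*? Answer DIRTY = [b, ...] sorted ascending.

DIRTY = [1, 3]

0: R B3 → L0 miss [-]
1: R B2 → L2 miss [-]
2: R B5 → L2 miss [-]
3: W B5 → L2 hit [D]
4: W B1 → L1 miss [D]
5: R B1 → L1 hit [D]
6: W B3 → L0 hit [D]
7: R B2 → L2 miss wb→B5 [-]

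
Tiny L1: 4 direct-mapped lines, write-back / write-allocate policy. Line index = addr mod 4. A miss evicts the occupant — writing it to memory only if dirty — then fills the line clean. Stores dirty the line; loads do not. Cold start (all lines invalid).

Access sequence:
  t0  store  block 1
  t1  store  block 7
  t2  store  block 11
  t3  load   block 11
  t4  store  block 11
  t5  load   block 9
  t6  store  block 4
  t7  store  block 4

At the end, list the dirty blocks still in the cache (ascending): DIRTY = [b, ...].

DIRTY = [4, 11]

0: W B1 → L1 miss [D]
1: W B7 → L3 miss [D]
2: W B11 → L3 miss wb→B7 [D]
3: R B11 → L3 hit [D]
4: W B11 → L3 hit [D]
5: R B9 → L1 miss wb→B1 [-]
6: W B4 → L0 miss [D]
7: W B4 → L0 hit [D]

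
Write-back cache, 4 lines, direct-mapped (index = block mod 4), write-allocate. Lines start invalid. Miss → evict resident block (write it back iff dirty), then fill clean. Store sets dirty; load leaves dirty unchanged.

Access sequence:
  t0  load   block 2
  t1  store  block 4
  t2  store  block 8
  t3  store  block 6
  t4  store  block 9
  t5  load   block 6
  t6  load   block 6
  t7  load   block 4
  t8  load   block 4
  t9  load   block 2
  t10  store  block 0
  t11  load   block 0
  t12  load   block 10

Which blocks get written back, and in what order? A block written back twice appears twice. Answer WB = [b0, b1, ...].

WB = [4, 8, 6]

0: R B2 → L2 miss [-]
1: W B4 → L0 miss [D]
2: W B8 → L0 miss wb→B4 [D]
3: W B6 → L2 miss [D]
4: W B9 → L1 miss [D]
5: R B6 → L2 hit [D]
6: R B6 → L2 hit [D]
7: R B4 → L0 miss wb→B8 [-]
8: R B4 → L0 hit [-]
9: R B2 → L2 miss wb→B6 [-]
10: W B0 → L0 miss [D]
11: R B0 → L0 hit [D]
12: R B10 → L2 miss [-]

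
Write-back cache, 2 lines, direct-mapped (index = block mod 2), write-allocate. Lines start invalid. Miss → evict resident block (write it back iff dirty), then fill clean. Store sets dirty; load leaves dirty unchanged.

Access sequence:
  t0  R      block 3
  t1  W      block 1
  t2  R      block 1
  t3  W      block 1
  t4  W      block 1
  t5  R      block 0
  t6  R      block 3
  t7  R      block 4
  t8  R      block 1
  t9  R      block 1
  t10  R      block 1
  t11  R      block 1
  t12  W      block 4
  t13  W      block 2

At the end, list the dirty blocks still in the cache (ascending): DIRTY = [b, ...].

DIRTY = [2]

  0 | R B3 → L1 miss [-]
  1 | W B1 → L1 miss [D]
  2 | R B1 → L1 hit [D]
  3 | W B1 → L1 hit [D]
  4 | W B1 → L1 hit [D]
  5 | R B0 → L0 miss [-]
  6 | R B3 → L1 miss wb→B1 [-]
  7 | R B4 → L0 miss [-]
  8 | R B1 → L1 miss [-]
  9 | R B1 → L1 hit [-]
  10 | R B1 → L1 hit [-]
  11 | R B1 → L1 hit [-]
  12 | W B4 → L0 hit [D]
  13 | W B2 → L0 miss wb→B4 [D]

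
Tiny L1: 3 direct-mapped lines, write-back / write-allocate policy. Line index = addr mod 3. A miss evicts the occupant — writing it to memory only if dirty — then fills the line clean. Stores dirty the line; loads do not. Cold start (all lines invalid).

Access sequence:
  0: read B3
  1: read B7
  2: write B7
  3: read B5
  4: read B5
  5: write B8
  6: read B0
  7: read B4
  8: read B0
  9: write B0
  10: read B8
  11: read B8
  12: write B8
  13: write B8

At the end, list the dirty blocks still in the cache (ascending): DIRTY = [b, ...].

0: R B3 -> L0 miss  d=-]
1: R B7 -> L1 miss  d=-]
2: W B7 -> L1 hit  d=D]
3: R B5 -> L2 miss  d=-]
4: R B5 -> L2 hit  d=-]
5: W B8 -> L2 miss  d=D]
6: R B0 -> L0 miss  d=-]
7: R B4 -> L1 miss wb->B7  d=-]
8: R B0 -> L0 hit  d=-]
9: W B0 -> L0 hit  d=D]
10: R B8 -> L2 hit  d=D]
11: R B8 -> L2 hit  d=D]
12: W B8 -> L2 hit  d=D]
13: W B8 -> L2 hit  d=D]

DIRTY = [0, 8]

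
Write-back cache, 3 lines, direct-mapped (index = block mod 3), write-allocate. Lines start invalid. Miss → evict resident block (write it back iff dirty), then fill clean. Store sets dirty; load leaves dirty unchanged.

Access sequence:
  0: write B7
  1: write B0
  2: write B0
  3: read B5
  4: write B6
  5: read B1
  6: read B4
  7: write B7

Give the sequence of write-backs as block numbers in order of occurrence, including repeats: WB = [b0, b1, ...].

WB = [0, 7]

  0 | W B7 → L1 miss [D]
  1 | W B0 → L0 miss [D]
  2 | W B0 → L0 hit [D]
  3 | R B5 → L2 miss [-]
  4 | W B6 → L0 miss wb→B0 [D]
  5 | R B1 → L1 miss wb→B7 [-]
  6 | R B4 → L1 miss [-]
  7 | W B7 → L1 miss [D]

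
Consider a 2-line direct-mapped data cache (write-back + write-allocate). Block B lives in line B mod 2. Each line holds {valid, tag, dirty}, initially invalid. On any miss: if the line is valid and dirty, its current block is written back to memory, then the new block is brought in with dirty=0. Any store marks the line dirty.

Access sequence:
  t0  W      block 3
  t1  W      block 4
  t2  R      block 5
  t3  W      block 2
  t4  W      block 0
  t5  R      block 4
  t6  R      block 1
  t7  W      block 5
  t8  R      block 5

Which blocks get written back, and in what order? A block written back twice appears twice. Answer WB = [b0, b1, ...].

WB = [3, 4, 2, 0]

0: W B3 → L1 miss [D]
1: W B4 → L0 miss [D]
2: R B5 → L1 miss wb→B3 [-]
3: W B2 → L0 miss wb→B4 [D]
4: W B0 → L0 miss wb→B2 [D]
5: R B4 → L0 miss wb→B0 [-]
6: R B1 → L1 miss [-]
7: W B5 → L1 miss [D]
8: R B5 → L1 hit [D]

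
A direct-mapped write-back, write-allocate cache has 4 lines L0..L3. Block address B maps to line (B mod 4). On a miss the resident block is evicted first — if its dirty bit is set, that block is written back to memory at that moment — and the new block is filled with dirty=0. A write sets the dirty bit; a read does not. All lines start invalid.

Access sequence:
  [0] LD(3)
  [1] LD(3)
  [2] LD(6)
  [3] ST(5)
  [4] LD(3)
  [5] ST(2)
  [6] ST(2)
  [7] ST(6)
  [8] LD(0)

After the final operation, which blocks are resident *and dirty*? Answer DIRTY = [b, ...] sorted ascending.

0: R B3 → L3 miss [-]
1: R B3 → L3 hit [-]
2: R B6 → L2 miss [-]
3: W B5 → L1 miss [D]
4: R B3 → L3 hit [-]
5: W B2 → L2 miss [D]
6: W B2 → L2 hit [D]
7: W B6 → L2 miss wb→B2 [D]
8: R B0 → L0 miss [-]

DIRTY = [5, 6]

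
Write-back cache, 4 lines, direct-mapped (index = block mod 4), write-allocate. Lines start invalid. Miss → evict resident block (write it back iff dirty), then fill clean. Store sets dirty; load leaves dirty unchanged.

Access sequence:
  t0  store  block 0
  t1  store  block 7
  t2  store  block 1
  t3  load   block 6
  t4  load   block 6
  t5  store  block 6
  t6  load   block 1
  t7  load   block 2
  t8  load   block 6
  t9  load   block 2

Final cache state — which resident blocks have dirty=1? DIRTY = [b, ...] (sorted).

0: W B0 → L0 miss [D]
1: W B7 → L3 miss [D]
2: W B1 → L1 miss [D]
3: R B6 → L2 miss [-]
4: R B6 → L2 hit [-]
5: W B6 → L2 hit [D]
6: R B1 → L1 hit [D]
7: R B2 → L2 miss wb→B6 [-]
8: R B6 → L2 miss [-]
9: R B2 → L2 miss [-]

DIRTY = [0, 1, 7]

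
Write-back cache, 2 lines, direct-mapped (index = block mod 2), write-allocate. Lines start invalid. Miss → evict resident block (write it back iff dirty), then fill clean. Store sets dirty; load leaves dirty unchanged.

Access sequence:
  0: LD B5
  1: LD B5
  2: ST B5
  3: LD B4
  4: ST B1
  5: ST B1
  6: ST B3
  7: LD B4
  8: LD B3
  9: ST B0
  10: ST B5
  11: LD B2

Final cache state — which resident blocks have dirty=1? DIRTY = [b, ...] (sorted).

0: R B5 → L1 miss [-]
1: R B5 → L1 hit [-]
2: W B5 → L1 hit [D]
3: R B4 → L0 miss [-]
4: W B1 → L1 miss wb→B5 [D]
5: W B1 → L1 hit [D]
6: W B3 → L1 miss wb→B1 [D]
7: R B4 → L0 hit [-]
8: R B3 → L1 hit [D]
9: W B0 → L0 miss [D]
10: W B5 → L1 miss wb→B3 [D]
11: R B2 → L0 miss wb→B0 [-]

DIRTY = [5]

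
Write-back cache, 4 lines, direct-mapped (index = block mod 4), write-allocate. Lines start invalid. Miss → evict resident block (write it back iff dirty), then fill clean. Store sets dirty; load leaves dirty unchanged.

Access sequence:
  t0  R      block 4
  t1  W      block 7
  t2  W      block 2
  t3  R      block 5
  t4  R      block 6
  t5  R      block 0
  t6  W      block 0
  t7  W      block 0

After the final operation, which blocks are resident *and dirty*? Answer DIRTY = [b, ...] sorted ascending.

DIRTY = [0, 7]

0: R B4 → L0 miss [-]
1: W B7 → L3 miss [D]
2: W B2 → L2 miss [D]
3: R B5 → L1 miss [-]
4: R B6 → L2 miss wb→B2 [-]
5: R B0 → L0 miss [-]
6: W B0 → L0 hit [D]
7: W B0 → L0 hit [D]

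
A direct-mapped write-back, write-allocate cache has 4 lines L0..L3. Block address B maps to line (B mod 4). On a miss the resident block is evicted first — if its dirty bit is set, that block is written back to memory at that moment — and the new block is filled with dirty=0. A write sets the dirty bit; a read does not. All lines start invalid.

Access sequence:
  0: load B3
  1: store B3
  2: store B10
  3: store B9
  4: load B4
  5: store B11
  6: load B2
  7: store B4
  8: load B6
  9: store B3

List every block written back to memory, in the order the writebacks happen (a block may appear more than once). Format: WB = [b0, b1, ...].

0: R B3 -> L3 miss  d=-]
1: W B3 -> L3 hit  d=D]
2: W B10 -> L2 miss  d=D]
3: W B9 -> L1 miss  d=D]
4: R B4 -> L0 miss  d=-]
5: W B11 -> L3 miss wb->B3  d=D]
6: R B2 -> L2 miss wb->B10  d=-]
7: W B4 -> L0 hit  d=D]
8: R B6 -> L2 miss  d=-]
9: W B3 -> L3 miss wb->B11  d=D]

WB = [3, 10, 11]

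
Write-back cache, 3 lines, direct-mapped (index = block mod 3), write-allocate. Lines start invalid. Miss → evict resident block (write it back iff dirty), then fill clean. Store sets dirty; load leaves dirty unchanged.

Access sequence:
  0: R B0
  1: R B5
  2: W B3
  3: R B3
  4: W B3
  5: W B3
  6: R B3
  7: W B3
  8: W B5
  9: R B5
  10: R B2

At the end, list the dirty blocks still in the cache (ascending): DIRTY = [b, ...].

DIRTY = [3]

0: R B0 -> L0 miss  d=-]
1: R B5 -> L2 miss  d=-]
2: W B3 -> L0 miss  d=D]
3: R B3 -> L0 hit  d=D]
4: W B3 -> L0 hit  d=D]
5: W B3 -> L0 hit  d=D]
6: R B3 -> L0 hit  d=D]
7: W B3 -> L0 hit  d=D]
8: W B5 -> L2 hit  d=D]
9: R B5 -> L2 hit  d=D]
10: R B2 -> L2 miss wb->B5  d=-]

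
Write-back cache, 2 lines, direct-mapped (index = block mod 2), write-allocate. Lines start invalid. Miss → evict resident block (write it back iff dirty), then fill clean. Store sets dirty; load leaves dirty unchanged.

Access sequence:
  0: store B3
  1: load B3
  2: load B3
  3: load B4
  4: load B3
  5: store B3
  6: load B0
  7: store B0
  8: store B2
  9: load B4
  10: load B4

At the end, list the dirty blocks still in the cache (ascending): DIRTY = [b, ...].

DIRTY = [3]

0: W B3 → L1 miss [D]
1: R B3 → L1 hit [D]
2: R B3 → L1 hit [D]
3: R B4 → L0 miss [-]
4: R B3 → L1 hit [D]
5: W B3 → L1 hit [D]
6: R B0 → L0 miss [-]
7: W B0 → L0 hit [D]
8: W B2 → L0 miss wb→B0 [D]
9: R B4 → L0 miss wb→B2 [-]
10: R B4 → L0 hit [-]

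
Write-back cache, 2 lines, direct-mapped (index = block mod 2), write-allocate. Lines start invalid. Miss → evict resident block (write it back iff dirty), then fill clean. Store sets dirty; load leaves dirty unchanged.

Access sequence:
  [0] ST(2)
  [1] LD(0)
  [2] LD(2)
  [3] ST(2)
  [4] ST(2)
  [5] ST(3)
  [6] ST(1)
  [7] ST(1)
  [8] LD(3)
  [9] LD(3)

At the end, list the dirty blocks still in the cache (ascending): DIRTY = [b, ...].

0: W B2 -> L0 miss  d=D]
1: R B0 -> L0 miss wb->B2  d=-]
2: R B2 -> L0 miss  d=-]
3: W B2 -> L0 hit  d=D]
4: W B2 -> L0 hit  d=D]
5: W B3 -> L1 miss  d=D]
6: W B1 -> L1 miss wb->B3  d=D]
7: W B1 -> L1 hit  d=D]
8: R B3 -> L1 miss wb->B1  d=-]
9: R B3 -> L1 hit  d=-]

DIRTY = [2]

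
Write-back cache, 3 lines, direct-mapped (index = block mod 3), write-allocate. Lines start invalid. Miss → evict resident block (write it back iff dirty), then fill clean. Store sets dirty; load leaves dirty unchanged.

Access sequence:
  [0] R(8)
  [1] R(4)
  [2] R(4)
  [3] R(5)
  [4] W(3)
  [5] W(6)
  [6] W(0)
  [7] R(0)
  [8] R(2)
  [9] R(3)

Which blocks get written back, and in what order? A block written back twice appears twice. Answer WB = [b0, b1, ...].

0: R B8 → L2 miss [-]
1: R B4 → L1 miss [-]
2: R B4 → L1 hit [-]
3: R B5 → L2 miss [-]
4: W B3 → L0 miss [D]
5: W B6 → L0 miss wb→B3 [D]
6: W B0 → L0 miss wb→B6 [D]
7: R B0 → L0 hit [D]
8: R B2 → L2 miss [-]
9: R B3 → L0 miss wb→B0 [-]

WB = [3, 6, 0]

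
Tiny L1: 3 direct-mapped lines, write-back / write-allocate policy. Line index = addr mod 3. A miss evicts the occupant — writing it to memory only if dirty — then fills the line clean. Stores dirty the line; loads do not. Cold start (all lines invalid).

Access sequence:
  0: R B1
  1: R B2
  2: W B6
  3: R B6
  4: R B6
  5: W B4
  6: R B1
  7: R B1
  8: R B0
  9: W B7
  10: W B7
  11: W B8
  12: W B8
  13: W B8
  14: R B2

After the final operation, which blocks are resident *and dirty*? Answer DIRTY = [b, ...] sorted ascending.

DIRTY = [7]

  0 | R B1 → L1 miss [-]
  1 | R B2 → L2 miss [-]
  2 | W B6 → L0 miss [D]
  3 | R B6 → L0 hit [D]
  4 | R B6 → L0 hit [D]
  5 | W B4 → L1 miss [D]
  6 | R B1 → L1 miss wb→B4 [-]
  7 | R B1 → L1 hit [-]
  8 | R B0 → L0 miss wb→B6 [-]
  9 | W B7 → L1 miss [D]
  10 | W B7 → L1 hit [D]
  11 | W B8 → L2 miss [D]
  12 | W B8 → L2 hit [D]
  13 | W B8 → L2 hit [D]
  14 | R B2 → L2 miss wb→B8 [-]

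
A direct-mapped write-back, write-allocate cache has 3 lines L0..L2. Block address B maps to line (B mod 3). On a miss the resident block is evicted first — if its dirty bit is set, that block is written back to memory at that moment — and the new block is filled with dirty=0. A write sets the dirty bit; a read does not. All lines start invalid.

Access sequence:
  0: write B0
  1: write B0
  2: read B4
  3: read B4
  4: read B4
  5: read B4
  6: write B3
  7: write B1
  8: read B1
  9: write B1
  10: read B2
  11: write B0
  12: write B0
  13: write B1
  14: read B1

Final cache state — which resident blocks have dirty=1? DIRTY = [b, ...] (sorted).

0: W B0 → L0 miss [D]
1: W B0 → L0 hit [D]
2: R B4 → L1 miss [-]
3: R B4 → L1 hit [-]
4: R B4 → L1 hit [-]
5: R B4 → L1 hit [-]
6: W B3 → L0 miss wb→B0 [D]
7: W B1 → L1 miss [D]
8: R B1 → L1 hit [D]
9: W B1 → L1 hit [D]
10: R B2 → L2 miss [-]
11: W B0 → L0 miss wb→B3 [D]
12: W B0 → L0 hit [D]
13: W B1 → L1 hit [D]
14: R B1 → L1 hit [D]

DIRTY = [0, 1]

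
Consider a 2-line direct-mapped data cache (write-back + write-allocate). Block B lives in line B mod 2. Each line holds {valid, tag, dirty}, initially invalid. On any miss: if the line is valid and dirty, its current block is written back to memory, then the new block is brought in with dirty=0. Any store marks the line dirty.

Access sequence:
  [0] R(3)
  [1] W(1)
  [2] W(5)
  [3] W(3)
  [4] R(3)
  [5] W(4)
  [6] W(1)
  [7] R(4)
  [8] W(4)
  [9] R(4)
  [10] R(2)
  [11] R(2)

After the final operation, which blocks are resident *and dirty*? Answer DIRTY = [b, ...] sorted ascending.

DIRTY = [1]

0: R B3 → L1 miss [-]
1: W B1 → L1 miss [D]
2: W B5 → L1 miss wb→B1 [D]
3: W B3 → L1 miss wb→B5 [D]
4: R B3 → L1 hit [D]
5: W B4 → L0 miss [D]
6: W B1 → L1 miss wb→B3 [D]
7: R B4 → L0 hit [D]
8: W B4 → L0 hit [D]
9: R B4 → L0 hit [D]
10: R B2 → L0 miss wb→B4 [-]
11: R B2 → L0 hit [-]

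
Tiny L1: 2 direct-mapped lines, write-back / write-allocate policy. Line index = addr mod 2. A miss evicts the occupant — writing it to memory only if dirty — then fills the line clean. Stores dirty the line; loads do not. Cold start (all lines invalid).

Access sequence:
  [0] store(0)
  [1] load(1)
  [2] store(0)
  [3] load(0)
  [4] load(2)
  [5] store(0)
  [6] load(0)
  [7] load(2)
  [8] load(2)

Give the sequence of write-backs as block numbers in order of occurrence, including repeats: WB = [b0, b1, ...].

WB = [0, 0]

0: W B0 -> L0 miss  d=D]
1: R B1 -> L1 miss  d=-]
2: W B0 -> L0 hit  d=D]
3: R B0 -> L0 hit  d=D]
4: R B2 -> L0 miss wb->B0  d=-]
5: W B0 -> L0 miss  d=D]
6: R B0 -> L0 hit  d=D]
7: R B2 -> L0 miss wb->B0  d=-]
8: R B2 -> L0 hit  d=-]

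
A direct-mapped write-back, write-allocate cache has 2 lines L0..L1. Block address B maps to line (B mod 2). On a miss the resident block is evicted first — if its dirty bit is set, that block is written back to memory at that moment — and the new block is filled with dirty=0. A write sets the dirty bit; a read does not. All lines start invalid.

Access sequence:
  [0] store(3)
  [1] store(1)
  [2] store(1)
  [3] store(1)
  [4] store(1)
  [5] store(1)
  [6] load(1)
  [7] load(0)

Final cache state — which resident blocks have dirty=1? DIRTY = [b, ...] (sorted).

0: W B3 -> L1 miss  d=D]
1: W B1 -> L1 miss wb->B3  d=D]
2: W B1 -> L1 hit  d=D]
3: W B1 -> L1 hit  d=D]
4: W B1 -> L1 hit  d=D]
5: W B1 -> L1 hit  d=D]
6: R B1 -> L1 hit  d=D]
7: R B0 -> L0 miss  d=-]

DIRTY = [1]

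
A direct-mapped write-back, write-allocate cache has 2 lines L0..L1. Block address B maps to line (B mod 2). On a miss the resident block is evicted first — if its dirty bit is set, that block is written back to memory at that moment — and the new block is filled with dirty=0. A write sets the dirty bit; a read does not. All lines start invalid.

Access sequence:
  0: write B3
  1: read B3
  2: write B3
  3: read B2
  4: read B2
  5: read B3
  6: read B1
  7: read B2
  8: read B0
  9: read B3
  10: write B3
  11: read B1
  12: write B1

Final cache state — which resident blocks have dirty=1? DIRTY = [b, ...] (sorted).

DIRTY = [1]

0: W B3 -> L1 miss  d=D]
1: R B3 -> L1 hit  d=D]
2: W B3 -> L1 hit  d=D]
3: R B2 -> L0 miss  d=-]
4: R B2 -> L0 hit  d=-]
5: R B3 -> L1 hit  d=D]
6: R B1 -> L1 miss wb->B3  d=-]
7: R B2 -> L0 hit  d=-]
8: R B0 -> L0 miss  d=-]
9: R B3 -> L1 miss  d=-]
10: W B3 -> L1 hit  d=D]
11: R B1 -> L1 miss wb->B3  d=-]
12: W B1 -> L1 hit  d=D]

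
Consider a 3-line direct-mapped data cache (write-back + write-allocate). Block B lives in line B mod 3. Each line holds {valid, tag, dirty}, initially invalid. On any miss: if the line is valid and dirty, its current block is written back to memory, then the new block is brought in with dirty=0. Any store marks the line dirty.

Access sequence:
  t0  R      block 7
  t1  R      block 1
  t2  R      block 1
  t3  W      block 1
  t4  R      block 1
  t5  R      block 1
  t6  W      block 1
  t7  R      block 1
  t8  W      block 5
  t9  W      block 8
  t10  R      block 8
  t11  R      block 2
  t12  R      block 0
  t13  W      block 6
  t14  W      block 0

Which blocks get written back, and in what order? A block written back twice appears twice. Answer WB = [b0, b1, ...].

0: R B7 → L1 miss [-]
1: R B1 → L1 miss [-]
2: R B1 → L1 hit [-]
3: W B1 → L1 hit [D]
4: R B1 → L1 hit [D]
5: R B1 → L1 hit [D]
6: W B1 → L1 hit [D]
7: R B1 → L1 hit [D]
8: W B5 → L2 miss [D]
9: W B8 → L2 miss wb→B5 [D]
10: R B8 → L2 hit [D]
11: R B2 → L2 miss wb→B8 [-]
12: R B0 → L0 miss [-]
13: W B6 → L0 miss [D]
14: W B0 → L0 miss wb→B6 [D]

WB = [5, 8, 6]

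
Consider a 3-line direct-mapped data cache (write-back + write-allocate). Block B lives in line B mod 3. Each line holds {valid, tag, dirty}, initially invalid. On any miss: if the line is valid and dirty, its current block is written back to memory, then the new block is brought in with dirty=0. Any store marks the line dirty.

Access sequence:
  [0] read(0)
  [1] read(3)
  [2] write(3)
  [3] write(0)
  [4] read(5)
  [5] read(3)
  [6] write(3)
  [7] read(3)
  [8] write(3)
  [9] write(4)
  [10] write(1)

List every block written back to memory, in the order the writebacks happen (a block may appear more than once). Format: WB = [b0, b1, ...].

WB = [3, 0, 4]

0: R B0 -> L0 miss  d=-]
1: R B3 -> L0 miss  d=-]
2: W B3 -> L0 hit  d=D]
3: W B0 -> L0 miss wb->B3  d=D]
4: R B5 -> L2 miss  d=-]
5: R B3 -> L0 miss wb->B0  d=-]
6: W B3 -> L0 hit  d=D]
7: R B3 -> L0 hit  d=D]
8: W B3 -> L0 hit  d=D]
9: W B4 -> L1 miss  d=D]
10: W B1 -> L1 miss wb->B4  d=D]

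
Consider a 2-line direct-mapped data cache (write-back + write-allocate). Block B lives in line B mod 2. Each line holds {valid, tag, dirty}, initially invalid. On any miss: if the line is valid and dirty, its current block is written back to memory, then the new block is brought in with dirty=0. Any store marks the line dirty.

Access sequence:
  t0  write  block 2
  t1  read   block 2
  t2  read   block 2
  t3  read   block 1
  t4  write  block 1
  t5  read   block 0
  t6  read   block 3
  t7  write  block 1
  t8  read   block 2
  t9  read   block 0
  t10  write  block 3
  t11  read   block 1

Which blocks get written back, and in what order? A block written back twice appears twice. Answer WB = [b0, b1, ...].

0: W B2 → L0 miss [D]
1: R B2 → L0 hit [D]
2: R B2 → L0 hit [D]
3: R B1 → L1 miss [-]
4: W B1 → L1 hit [D]
5: R B0 → L0 miss wb→B2 [-]
6: R B3 → L1 miss wb→B1 [-]
7: W B1 → L1 miss [D]
8: R B2 → L0 miss [-]
9: R B0 → L0 miss [-]
10: W B3 → L1 miss wb→B1 [D]
11: R B1 → L1 miss wb→B3 [-]

WB = [2, 1, 1, 3]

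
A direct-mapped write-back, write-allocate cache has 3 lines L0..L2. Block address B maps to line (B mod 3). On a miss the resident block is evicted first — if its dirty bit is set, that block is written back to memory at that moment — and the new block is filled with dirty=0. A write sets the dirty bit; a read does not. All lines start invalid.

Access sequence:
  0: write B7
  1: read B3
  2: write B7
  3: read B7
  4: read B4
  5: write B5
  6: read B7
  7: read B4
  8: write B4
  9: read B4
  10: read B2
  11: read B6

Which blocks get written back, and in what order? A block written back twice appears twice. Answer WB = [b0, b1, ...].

WB = [7, 5]

  0 | W B7 → L1 miss [D]
  1 | R B3 → L0 miss [-]
  2 | W B7 → L1 hit [D]
  3 | R B7 → L1 hit [D]
  4 | R B4 → L1 miss wb→B7 [-]
  5 | W B5 → L2 miss [D]
  6 | R B7 → L1 miss [-]
  7 | R B4 → L1 miss [-]
  8 | W B4 → L1 hit [D]
  9 | R B4 → L1 hit [D]
  10 | R B2 → L2 miss wb→B5 [-]
  11 | R B6 → L0 miss [-]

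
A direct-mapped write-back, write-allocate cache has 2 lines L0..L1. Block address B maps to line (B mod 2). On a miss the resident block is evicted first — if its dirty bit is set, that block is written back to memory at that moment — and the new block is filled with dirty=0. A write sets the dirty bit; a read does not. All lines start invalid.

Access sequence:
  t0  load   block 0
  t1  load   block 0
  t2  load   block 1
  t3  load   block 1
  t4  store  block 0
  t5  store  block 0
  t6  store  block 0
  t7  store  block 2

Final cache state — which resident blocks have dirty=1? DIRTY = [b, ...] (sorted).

DIRTY = [2]

0: R B0 → L0 miss [-]
1: R B0 → L0 hit [-]
2: R B1 → L1 miss [-]
3: R B1 → L1 hit [-]
4: W B0 → L0 hit [D]
5: W B0 → L0 hit [D]
6: W B0 → L0 hit [D]
7: W B2 → L0 miss wb→B0 [D]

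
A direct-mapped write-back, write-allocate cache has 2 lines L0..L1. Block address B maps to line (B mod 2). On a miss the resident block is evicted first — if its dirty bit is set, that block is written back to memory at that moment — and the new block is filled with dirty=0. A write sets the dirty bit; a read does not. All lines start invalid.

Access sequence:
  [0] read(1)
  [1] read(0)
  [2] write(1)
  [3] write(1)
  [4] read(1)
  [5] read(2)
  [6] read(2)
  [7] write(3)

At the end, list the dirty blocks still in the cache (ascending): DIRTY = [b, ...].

DIRTY = [3]

0: R B1 -> L1 miss  d=-]
1: R B0 -> L0 miss  d=-]
2: W B1 -> L1 hit  d=D]
3: W B1 -> L1 hit  d=D]
4: R B1 -> L1 hit  d=D]
5: R B2 -> L0 miss  d=-]
6: R B2 -> L0 hit  d=-]
7: W B3 -> L1 miss wb->B1  d=D]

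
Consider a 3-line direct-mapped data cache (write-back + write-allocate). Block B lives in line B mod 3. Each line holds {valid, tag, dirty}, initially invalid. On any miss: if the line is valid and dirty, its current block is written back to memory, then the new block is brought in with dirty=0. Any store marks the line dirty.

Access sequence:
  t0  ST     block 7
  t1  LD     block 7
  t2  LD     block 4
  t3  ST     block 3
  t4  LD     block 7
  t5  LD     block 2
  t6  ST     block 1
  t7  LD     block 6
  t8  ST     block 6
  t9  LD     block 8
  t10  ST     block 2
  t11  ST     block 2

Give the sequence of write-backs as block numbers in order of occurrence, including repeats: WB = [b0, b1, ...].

WB = [7, 3]

0: W B7 → L1 miss [D]
1: R B7 → L1 hit [D]
2: R B4 → L1 miss wb→B7 [-]
3: W B3 → L0 miss [D]
4: R B7 → L1 miss [-]
5: R B2 → L2 miss [-]
6: W B1 → L1 miss [D]
7: R B6 → L0 miss wb→B3 [-]
8: W B6 → L0 hit [D]
9: R B8 → L2 miss [-]
10: W B2 → L2 miss [D]
11: W B2 → L2 hit [D]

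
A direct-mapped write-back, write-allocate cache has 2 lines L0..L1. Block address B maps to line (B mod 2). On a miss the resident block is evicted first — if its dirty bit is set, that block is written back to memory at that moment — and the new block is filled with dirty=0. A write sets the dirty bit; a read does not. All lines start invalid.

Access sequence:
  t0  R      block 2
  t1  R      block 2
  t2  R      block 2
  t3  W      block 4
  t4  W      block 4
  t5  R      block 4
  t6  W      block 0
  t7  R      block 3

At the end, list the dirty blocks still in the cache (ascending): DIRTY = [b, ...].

DIRTY = [0]

  0 | R B2 → L0 miss [-]
  1 | R B2 → L0 hit [-]
  2 | R B2 → L0 hit [-]
  3 | W B4 → L0 miss [D]
  4 | W B4 → L0 hit [D]
  5 | R B4 → L0 hit [D]
  6 | W B0 → L0 miss wb→B4 [D]
  7 | R B3 → L1 miss [-]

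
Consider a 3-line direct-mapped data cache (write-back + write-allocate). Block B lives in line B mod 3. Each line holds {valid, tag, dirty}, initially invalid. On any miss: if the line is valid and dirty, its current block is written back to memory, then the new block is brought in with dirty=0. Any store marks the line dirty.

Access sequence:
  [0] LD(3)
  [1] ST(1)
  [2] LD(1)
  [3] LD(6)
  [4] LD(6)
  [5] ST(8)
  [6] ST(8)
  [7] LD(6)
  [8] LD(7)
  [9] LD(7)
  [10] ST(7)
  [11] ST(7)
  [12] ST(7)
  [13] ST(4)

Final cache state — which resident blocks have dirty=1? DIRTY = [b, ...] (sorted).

DIRTY = [4, 8]

0: R B3 -> L0 miss  d=-]
1: W B1 -> L1 miss  d=D]
2: R B1 -> L1 hit  d=D]
3: R B6 -> L0 miss  d=-]
4: R B6 -> L0 hit  d=-]
5: W B8 -> L2 miss  d=D]
6: W B8 -> L2 hit  d=D]
7: R B6 -> L0 hit  d=-]
8: R B7 -> L1 miss wb->B1  d=-]
9: R B7 -> L1 hit  d=-]
10: W B7 -> L1 hit  d=D]
11: W B7 -> L1 hit  d=D]
12: W B7 -> L1 hit  d=D]
13: W B4 -> L1 miss wb->B7  d=D]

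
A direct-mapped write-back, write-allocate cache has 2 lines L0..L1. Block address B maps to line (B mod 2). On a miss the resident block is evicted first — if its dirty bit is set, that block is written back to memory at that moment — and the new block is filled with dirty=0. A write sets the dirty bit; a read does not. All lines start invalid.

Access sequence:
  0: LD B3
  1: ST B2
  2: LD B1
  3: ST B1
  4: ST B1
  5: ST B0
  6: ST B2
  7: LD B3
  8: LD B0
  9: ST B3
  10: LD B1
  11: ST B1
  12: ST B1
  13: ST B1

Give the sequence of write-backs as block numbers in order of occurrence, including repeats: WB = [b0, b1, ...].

WB = [2, 0, 1, 2, 3]

  0 | R B3 → L1 miss [-]
  1 | W B2 → L0 miss [D]
  2 | R B1 → L1 miss [-]
  3 | W B1 → L1 hit [D]
  4 | W B1 → L1 hit [D]
  5 | W B0 → L0 miss wb→B2 [D]
  6 | W B2 → L0 miss wb→B0 [D]
  7 | R B3 → L1 miss wb→B1 [-]
  8 | R B0 → L0 miss wb→B2 [-]
  9 | W B3 → L1 hit [D]
  10 | R B1 → L1 miss wb→B3 [-]
  11 | W B1 → L1 hit [D]
  12 | W B1 → L1 hit [D]
  13 | W B1 → L1 hit [D]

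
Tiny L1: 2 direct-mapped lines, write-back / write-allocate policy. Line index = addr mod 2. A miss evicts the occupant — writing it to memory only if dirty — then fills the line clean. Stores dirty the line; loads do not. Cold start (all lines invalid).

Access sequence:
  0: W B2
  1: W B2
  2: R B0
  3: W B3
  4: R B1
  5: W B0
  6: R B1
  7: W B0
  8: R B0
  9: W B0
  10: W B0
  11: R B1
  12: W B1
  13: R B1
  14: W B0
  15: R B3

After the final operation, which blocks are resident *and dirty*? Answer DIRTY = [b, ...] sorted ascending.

DIRTY = [0]

0: W B2 -> L0 miss  d=D]
1: W B2 -> L0 hit  d=D]
2: R B0 -> L0 miss wb->B2  d=-]
3: W B3 -> L1 miss  d=D]
4: R B1 -> L1 miss wb->B3  d=-]
5: W B0 -> L0 hit  d=D]
6: R B1 -> L1 hit  d=-]
7: W B0 -> L0 hit  d=D]
8: R B0 -> L0 hit  d=D]
9: W B0 -> L0 hit  d=D]
10: W B0 -> L0 hit  d=D]
11: R B1 -> L1 hit  d=-]
12: W B1 -> L1 hit  d=D]
13: R B1 -> L1 hit  d=D]
14: W B0 -> L0 hit  d=D]
15: R B3 -> L1 miss wb->B1  d=-]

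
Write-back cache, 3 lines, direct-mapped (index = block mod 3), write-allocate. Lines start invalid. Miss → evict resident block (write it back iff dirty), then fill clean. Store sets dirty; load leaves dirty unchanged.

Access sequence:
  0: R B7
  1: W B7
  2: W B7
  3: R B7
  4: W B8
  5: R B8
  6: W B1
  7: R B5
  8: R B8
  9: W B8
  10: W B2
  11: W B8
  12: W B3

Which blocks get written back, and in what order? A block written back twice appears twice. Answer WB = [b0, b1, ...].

WB = [7, 8, 8, 2]

0: R B7 → L1 miss [-]
1: W B7 → L1 hit [D]
2: W B7 → L1 hit [D]
3: R B7 → L1 hit [D]
4: W B8 → L2 miss [D]
5: R B8 → L2 hit [D]
6: W B1 → L1 miss wb→B7 [D]
7: R B5 → L2 miss wb→B8 [-]
8: R B8 → L2 miss [-]
9: W B8 → L2 hit [D]
10: W B2 → L2 miss wb→B8 [D]
11: W B8 → L2 miss wb→B2 [D]
12: W B3 → L0 miss [D]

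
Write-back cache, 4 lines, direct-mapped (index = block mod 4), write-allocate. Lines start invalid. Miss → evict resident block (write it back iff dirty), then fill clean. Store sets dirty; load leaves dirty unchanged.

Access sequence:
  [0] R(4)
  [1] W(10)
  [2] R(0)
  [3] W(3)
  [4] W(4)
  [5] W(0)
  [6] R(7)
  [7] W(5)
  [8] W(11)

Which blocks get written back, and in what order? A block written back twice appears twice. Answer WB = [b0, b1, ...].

WB = [4, 3]

0: R B4 → L0 miss [-]
1: W B10 → L2 miss [D]
2: R B0 → L0 miss [-]
3: W B3 → L3 miss [D]
4: W B4 → L0 miss [D]
5: W B0 → L0 miss wb→B4 [D]
6: R B7 → L3 miss wb→B3 [-]
7: W B5 → L1 miss [D]
8: W B11 → L3 miss [D]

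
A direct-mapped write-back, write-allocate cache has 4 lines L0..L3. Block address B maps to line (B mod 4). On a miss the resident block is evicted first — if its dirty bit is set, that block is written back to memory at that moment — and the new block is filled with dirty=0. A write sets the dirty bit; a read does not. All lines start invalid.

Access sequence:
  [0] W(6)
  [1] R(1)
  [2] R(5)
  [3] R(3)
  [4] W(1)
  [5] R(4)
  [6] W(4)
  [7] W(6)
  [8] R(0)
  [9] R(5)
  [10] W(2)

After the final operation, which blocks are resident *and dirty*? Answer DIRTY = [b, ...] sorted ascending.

0: W B6 → L2 miss [D]
1: R B1 → L1 miss [-]
2: R B5 → L1 miss [-]
3: R B3 → L3 miss [-]
4: W B1 → L1 miss [D]
5: R B4 → L0 miss [-]
6: W B4 → L0 hit [D]
7: W B6 → L2 hit [D]
8: R B0 → L0 miss wb→B4 [-]
9: R B5 → L1 miss wb→B1 [-]
10: W B2 → L2 miss wb→B6 [D]

DIRTY = [2]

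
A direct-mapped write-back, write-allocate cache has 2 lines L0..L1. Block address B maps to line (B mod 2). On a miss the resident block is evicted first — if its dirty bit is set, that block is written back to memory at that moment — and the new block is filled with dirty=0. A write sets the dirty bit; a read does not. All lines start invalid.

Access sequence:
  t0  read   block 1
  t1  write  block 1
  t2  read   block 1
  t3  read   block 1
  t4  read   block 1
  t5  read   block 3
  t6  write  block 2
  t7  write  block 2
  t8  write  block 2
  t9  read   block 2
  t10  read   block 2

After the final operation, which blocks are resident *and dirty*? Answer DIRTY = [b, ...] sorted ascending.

DIRTY = [2]

0: R B1 → L1 miss [-]
1: W B1 → L1 hit [D]
2: R B1 → L1 hit [D]
3: R B1 → L1 hit [D]
4: R B1 → L1 hit [D]
5: R B3 → L1 miss wb→B1 [-]
6: W B2 → L0 miss [D]
7: W B2 → L0 hit [D]
8: W B2 → L0 hit [D]
9: R B2 → L0 hit [D]
10: R B2 → L0 hit [D]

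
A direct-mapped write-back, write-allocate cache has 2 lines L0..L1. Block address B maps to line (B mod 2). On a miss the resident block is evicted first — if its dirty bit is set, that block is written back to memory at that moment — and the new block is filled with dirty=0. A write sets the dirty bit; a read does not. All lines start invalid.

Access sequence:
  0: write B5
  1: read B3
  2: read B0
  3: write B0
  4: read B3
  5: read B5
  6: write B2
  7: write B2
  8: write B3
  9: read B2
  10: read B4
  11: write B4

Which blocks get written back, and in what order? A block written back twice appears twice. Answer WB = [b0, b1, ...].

  0 | W B5 → L1 miss [D]
  1 | R B3 → L1 miss wb→B5 [-]
  2 | R B0 → L0 miss [-]
  3 | W B0 → L0 hit [D]
  4 | R B3 → L1 hit [-]
  5 | R B5 → L1 miss [-]
  6 | W B2 → L0 miss wb→B0 [D]
  7 | W B2 → L0 hit [D]
  8 | W B3 → L1 miss [D]
  9 | R B2 → L0 hit [D]
  10 | R B4 → L0 miss wb→B2 [-]
  11 | W B4 → L0 hit [D]

WB = [5, 0, 2]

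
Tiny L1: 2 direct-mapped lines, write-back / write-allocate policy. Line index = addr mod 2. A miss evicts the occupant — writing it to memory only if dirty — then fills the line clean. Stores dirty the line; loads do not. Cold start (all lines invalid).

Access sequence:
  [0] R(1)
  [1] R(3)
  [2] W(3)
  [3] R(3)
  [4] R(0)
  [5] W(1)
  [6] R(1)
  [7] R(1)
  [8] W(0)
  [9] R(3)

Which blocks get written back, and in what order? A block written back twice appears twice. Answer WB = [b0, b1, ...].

WB = [3, 1]

  0 | R B1 → L1 miss [-]
  1 | R B3 → L1 miss [-]
  2 | W B3 → L1 hit [D]
  3 | R B3 → L1 hit [D]
  4 | R B0 → L0 miss [-]
  5 | W B1 → L1 miss wb→B3 [D]
  6 | R B1 → L1 hit [D]
  7 | R B1 → L1 hit [D]
  8 | W B0 → L0 hit [D]
  9 | R B3 → L1 miss wb→B1 [-]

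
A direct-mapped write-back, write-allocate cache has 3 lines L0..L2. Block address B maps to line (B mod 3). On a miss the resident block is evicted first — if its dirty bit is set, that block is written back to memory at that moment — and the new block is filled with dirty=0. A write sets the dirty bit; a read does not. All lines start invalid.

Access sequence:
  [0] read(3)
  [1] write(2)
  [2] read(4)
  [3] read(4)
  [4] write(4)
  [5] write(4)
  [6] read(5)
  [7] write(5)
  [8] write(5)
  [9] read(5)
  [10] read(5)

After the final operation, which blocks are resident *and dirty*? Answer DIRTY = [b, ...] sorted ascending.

DIRTY = [4, 5]

0: R B3 → L0 miss [-]
1: W B2 → L2 miss [D]
2: R B4 → L1 miss [-]
3: R B4 → L1 hit [-]
4: W B4 → L1 hit [D]
5: W B4 → L1 hit [D]
6: R B5 → L2 miss wb→B2 [-]
7: W B5 → L2 hit [D]
8: W B5 → L2 hit [D]
9: R B5 → L2 hit [D]
10: R B5 → L2 hit [D]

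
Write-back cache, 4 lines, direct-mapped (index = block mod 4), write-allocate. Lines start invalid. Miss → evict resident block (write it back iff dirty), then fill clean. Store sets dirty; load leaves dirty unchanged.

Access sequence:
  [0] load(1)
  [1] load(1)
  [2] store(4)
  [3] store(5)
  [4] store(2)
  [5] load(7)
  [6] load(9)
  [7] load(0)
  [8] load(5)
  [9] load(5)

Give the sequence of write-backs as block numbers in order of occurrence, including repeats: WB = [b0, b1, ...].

0: R B1 -> L1 miss  d=-]
1: R B1 -> L1 hit  d=-]
2: W B4 -> L0 miss  d=D]
3: W B5 -> L1 miss  d=D]
4: W B2 -> L2 miss  d=D]
5: R B7 -> L3 miss  d=-]
6: R B9 -> L1 miss wb->B5  d=-]
7: R B0 -> L0 miss wb->B4  d=-]
8: R B5 -> L1 miss  d=-]
9: R B5 -> L1 hit  d=-]

WB = [5, 4]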